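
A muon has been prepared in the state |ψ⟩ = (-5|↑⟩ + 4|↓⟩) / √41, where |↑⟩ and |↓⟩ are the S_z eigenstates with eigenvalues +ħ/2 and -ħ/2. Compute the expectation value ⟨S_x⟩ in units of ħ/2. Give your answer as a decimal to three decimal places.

-0.976

⟨σ_x⟩ = 2 Re(a* b)/(|a|²+|b|²) with a = -5, b = 4.
a* b = -20, so ⟨σ_x⟩ = -40/41.
⟨S_x⟩ = (ħ/2)·⟨σ_x⟩.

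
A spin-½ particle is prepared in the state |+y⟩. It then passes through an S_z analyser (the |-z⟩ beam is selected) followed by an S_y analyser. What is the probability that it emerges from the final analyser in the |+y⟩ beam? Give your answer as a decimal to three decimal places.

0.250

First analyser (S_z): from |+y⟩, P(|-z⟩) = 1/2.
After stage 1 the state is |-z⟩; P(|+y⟩) = |⟨+y|-z⟩|² = 1/2.
Joint probability = 1/2 × 1/2 = 0.250.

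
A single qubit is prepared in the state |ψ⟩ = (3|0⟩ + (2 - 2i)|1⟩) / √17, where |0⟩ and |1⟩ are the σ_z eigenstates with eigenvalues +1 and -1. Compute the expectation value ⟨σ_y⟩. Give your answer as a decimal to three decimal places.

⟨σ_y⟩ = 2 Im(a* b)/(|a|²+|b|²) with a = 3, b = (2 - 2i).
a* b = (6 - 6i), so ⟨σ_y⟩ = -12/17.

-0.706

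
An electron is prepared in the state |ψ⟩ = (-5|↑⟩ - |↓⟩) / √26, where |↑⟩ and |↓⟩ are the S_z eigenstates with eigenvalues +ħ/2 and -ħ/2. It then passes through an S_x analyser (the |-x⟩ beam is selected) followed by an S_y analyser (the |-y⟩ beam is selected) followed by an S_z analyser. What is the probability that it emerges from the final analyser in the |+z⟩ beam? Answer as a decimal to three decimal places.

First analyser (S_x): P(|-x⟩) = |⟨-x|ψ⟩|² = 16/52.
After stage 1 the state is |-x⟩; P(|-y⟩) = |⟨-y|-x⟩|² = 1/2.
After stage 2 the state is |-y⟩; P(|+z⟩) = |⟨+z|-y⟩|² = 1/2.
Joint probability = 16/52 × 1/2 × 1/2 = 0.077.

0.077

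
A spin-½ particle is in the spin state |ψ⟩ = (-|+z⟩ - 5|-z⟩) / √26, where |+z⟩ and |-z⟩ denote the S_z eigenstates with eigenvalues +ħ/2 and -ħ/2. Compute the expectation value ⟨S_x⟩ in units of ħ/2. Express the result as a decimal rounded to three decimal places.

⟨σ_x⟩ = 2 Re(a* b)/(|a|²+|b|²) with a = -1, b = -5.
a* b = 5, so ⟨σ_x⟩ = 10/26.
⟨S_x⟩ = (ħ/2)·⟨σ_x⟩.

0.385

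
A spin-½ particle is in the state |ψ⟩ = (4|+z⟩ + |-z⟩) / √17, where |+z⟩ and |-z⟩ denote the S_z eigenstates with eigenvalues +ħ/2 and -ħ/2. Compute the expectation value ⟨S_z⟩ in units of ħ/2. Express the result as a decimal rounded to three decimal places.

⟨σ_z⟩ = |a|² - |b|² divided by |a|²+|b|², with a, b the |+z⟩, |-z⟩ amplitudes.
= (16 - 1)/17 = 15/17.
⟨S_z⟩ = (ħ/2)·⟨σ_z⟩.

0.882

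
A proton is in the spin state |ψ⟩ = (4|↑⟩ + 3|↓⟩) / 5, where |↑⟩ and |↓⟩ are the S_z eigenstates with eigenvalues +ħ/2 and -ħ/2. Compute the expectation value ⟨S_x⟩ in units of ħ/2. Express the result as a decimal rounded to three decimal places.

⟨σ_x⟩ = 2 Re(a* b)/(|a|²+|b|²) with a = 4, b = 3.
a* b = 12, so ⟨σ_x⟩ = 24/25.
⟨S_x⟩ = (ħ/2)·⟨σ_x⟩.

0.960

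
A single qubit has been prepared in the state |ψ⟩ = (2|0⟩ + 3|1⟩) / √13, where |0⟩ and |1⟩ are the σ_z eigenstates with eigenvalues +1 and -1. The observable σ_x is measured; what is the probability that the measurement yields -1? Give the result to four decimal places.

0.0385

|-x⟩ = (|0⟩ - |1⟩)/√2, so ⟨-x|ψ⟩ = (-1) / (√2·√13).
P = |-1|² / 26 = 1/26.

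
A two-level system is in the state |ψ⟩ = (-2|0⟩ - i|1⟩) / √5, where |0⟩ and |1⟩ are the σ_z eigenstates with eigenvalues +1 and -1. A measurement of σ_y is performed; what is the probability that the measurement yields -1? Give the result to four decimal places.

0.1000

|-y⟩ = (|0⟩ - i|1⟩)/√2, so ⟨-y|ψ⟩ = (-1) / (√2·√5).
P = |-1|² / 10 = 1/10.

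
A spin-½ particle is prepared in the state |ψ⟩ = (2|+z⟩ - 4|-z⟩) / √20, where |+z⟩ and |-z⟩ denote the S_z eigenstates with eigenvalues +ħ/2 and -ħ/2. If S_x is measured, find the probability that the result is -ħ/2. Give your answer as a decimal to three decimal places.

|-x⟩ = (|+z⟩ - |-z⟩)/√2, so ⟨-x|ψ⟩ = (6) / (√2·√20).
P = |6|² / 40 = 36/40.

0.900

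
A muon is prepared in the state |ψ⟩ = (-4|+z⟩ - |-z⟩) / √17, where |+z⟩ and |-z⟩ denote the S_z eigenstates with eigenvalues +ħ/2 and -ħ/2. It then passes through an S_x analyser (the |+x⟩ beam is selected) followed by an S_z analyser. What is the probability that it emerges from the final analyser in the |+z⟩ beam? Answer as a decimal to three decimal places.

0.368

First analyser (S_x): P(|+x⟩) = |⟨+x|ψ⟩|² = 25/34.
After stage 1 the state is |+x⟩; P(|+z⟩) = |⟨+z|+x⟩|² = 1/2.
Joint probability = 25/34 × 1/2 = 0.368.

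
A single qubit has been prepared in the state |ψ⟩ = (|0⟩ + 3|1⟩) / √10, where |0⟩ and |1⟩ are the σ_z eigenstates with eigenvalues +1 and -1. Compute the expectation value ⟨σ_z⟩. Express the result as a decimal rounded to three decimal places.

-0.800

⟨σ_z⟩ = |a|² - |b|² divided by |a|²+|b|², with a, b the |0⟩, |1⟩ amplitudes.
= (1 - 9)/10 = -8/10.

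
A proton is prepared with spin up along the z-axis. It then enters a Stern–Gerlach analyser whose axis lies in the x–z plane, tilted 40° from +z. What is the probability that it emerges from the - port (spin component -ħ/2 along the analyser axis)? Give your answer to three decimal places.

For spin-½, the probability of finding spin-up along an axis at angle θ to the initial spin direction is cos²(θ/2); spin-down is sin²(θ/2).
θ = 40°, so P = sin²(20°) ≈ 0.117.

0.117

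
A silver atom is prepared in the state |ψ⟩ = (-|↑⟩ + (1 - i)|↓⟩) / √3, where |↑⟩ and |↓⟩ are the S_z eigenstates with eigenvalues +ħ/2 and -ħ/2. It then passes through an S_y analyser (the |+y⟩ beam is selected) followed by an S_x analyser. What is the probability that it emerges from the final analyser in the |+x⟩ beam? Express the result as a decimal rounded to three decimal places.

First analyser (S_y): P(|+y⟩) = |⟨+y|ψ⟩|² = 5/6.
After stage 1 the state is |+y⟩; P(|+x⟩) = |⟨+x|+y⟩|² = 1/2.
Joint probability = 5/6 × 1/2 = 0.417.

0.417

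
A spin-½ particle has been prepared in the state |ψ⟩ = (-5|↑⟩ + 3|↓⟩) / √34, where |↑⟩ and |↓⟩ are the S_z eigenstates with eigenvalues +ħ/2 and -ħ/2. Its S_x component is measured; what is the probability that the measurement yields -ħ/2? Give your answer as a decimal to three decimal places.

|-x⟩ = (|↑⟩ - |↓⟩)/√2, so ⟨-x|ψ⟩ = (-8) / (√2·√34).
P = |-8|² / 68 = 64/68.

0.941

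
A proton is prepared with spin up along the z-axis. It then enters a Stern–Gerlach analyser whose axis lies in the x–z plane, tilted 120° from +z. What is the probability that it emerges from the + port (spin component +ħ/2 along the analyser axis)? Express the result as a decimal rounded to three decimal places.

For spin-½, the probability of finding spin-up along an axis at angle θ to the initial spin direction is cos²(θ/2); spin-down is sin²(θ/2).
θ = 120°, so P = cos²(60°) ≈ 0.250.

0.250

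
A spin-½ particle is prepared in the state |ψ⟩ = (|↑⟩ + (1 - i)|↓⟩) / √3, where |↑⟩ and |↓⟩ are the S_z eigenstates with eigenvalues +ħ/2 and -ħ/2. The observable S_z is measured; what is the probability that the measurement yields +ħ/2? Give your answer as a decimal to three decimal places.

The +ħ/2 outcome corresponds to |↑⟩. Its amplitude in |ψ⟩ is 1/√3.
P = |1|² / 3 = 1/3.

0.333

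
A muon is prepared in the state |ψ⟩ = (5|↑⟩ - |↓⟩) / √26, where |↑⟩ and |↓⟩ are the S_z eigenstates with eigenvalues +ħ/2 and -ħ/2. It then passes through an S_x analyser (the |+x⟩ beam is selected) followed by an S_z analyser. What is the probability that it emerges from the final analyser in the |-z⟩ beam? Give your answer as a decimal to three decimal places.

First analyser (S_x): P(|+x⟩) = |⟨+x|ψ⟩|² = 16/52.
After stage 1 the state is |+x⟩; P(|-z⟩) = |⟨-z|+x⟩|² = 1/2.
Joint probability = 16/52 × 1/2 = 0.154.

0.154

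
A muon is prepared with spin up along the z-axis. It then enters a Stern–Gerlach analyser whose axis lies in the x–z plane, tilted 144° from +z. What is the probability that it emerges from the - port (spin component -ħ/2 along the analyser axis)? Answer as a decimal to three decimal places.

0.905

For spin-½, the probability of finding spin-up along an axis at angle θ to the initial spin direction is cos²(θ/2); spin-down is sin²(θ/2).
θ = 144°, so P = sin²(72°) ≈ 0.905.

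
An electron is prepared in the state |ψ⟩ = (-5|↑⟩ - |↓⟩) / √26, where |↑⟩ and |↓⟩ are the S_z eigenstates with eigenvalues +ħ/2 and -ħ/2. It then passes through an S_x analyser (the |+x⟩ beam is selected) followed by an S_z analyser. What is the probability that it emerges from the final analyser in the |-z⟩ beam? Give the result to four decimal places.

First analyser (S_x): P(|+x⟩) = |⟨+x|ψ⟩|² = 36/52.
After stage 1 the state is |+x⟩; P(|-z⟩) = |⟨-z|+x⟩|² = 1/2.
Joint probability = 36/52 × 1/2 = 0.3462.

0.3462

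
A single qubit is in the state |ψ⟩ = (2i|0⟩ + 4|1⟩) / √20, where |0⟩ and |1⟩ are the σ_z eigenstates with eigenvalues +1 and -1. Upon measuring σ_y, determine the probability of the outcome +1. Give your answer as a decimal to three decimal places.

|+y⟩ = (|0⟩ + i|1⟩)/√2, so ⟨+y|ψ⟩ = (-2i) / (√2·√20).
P = |-2i|² / 40 = 4/40.

0.100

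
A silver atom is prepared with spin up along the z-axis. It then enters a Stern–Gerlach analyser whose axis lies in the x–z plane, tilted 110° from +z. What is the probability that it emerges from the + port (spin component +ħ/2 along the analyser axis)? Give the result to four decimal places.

0.3290

For spin-½, the probability of finding spin-up along an axis at angle θ to the initial spin direction is cos²(θ/2); spin-down is sin²(θ/2).
θ = 110°, so P = cos²(55°) ≈ 0.3290.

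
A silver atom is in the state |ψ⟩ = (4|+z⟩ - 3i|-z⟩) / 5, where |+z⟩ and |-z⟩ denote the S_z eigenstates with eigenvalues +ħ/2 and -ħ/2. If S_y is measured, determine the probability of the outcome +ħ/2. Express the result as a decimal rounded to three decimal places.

0.020

|+y⟩ = (|+z⟩ + i|-z⟩)/√2, so ⟨+y|ψ⟩ = (1) / (√2·5).
P = |1|² / 50 = 1/50.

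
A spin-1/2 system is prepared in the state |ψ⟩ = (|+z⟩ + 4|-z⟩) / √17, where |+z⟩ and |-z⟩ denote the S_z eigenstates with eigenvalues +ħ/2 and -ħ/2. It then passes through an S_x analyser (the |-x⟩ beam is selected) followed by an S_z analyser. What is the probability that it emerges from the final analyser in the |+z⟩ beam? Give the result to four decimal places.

First analyser (S_x): P(|-x⟩) = |⟨-x|ψ⟩|² = 9/34.
After stage 1 the state is |-x⟩; P(|+z⟩) = |⟨+z|-x⟩|² = 1/2.
Joint probability = 9/34 × 1/2 = 0.1324.

0.1324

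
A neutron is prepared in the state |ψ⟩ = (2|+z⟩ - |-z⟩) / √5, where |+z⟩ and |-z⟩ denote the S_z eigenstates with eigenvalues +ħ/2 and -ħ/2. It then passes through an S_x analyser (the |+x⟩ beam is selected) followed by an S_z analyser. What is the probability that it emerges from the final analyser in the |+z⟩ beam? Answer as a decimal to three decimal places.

0.050

First analyser (S_x): P(|+x⟩) = |⟨+x|ψ⟩|² = 1/10.
After stage 1 the state is |+x⟩; P(|+z⟩) = |⟨+z|+x⟩|² = 1/2.
Joint probability = 1/10 × 1/2 = 0.050.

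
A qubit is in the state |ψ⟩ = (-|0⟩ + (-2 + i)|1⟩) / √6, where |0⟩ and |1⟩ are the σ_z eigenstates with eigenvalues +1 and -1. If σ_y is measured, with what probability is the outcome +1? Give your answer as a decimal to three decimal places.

|+y⟩ = (|0⟩ + i|1⟩)/√2, so ⟨+y|ψ⟩ = (2i) / (√2·√6).
P = |2i|² / 12 = 4/12.

0.333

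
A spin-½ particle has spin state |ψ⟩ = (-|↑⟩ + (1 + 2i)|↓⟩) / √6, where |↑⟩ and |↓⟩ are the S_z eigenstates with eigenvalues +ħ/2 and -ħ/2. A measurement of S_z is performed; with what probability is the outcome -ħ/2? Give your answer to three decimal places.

0.833

The -ħ/2 outcome corresponds to |↓⟩. Its amplitude in |ψ⟩ is (1 + 2i)/√6.
P = |1 + 2i|² / 6 = 5/6.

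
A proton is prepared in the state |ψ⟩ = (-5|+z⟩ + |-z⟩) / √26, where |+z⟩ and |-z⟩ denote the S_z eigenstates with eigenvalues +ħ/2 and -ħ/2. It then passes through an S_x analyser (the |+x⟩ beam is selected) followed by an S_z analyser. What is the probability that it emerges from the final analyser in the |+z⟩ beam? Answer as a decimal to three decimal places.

0.154

First analyser (S_x): P(|+x⟩) = |⟨+x|ψ⟩|² = 16/52.
After stage 1 the state is |+x⟩; P(|+z⟩) = |⟨+z|+x⟩|² = 1/2.
Joint probability = 16/52 × 1/2 = 0.154.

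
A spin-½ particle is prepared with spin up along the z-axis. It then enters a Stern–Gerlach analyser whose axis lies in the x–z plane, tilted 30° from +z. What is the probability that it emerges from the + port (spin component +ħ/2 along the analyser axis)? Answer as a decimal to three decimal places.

0.933

For spin-½, the probability of finding spin-up along an axis at angle θ to the initial spin direction is cos²(θ/2); spin-down is sin²(θ/2).
θ = 30°, so P = cos²(15°) ≈ 0.933.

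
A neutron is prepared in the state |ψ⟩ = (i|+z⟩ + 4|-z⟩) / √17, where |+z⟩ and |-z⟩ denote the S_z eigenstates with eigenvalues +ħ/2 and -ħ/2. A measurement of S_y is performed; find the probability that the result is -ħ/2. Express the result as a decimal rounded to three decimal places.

|-y⟩ = (|+z⟩ - i|-z⟩)/√2, so ⟨-y|ψ⟩ = (5i) / (√2·√17).
P = |5i|² / 34 = 25/34.

0.735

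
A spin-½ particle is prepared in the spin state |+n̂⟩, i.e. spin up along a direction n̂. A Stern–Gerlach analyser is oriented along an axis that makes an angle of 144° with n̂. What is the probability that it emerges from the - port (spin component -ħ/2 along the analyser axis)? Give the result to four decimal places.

For spin-½, the probability of finding spin-up along an axis at angle θ to the initial spin direction is cos²(θ/2); spin-down is sin²(θ/2).
θ = 144°, so P = sin²(72°) ≈ 0.9045.

0.9045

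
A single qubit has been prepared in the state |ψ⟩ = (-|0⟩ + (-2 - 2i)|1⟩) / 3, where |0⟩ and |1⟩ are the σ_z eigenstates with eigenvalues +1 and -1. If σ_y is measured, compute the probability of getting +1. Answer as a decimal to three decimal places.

0.722

|+y⟩ = (|0⟩ + i|1⟩)/√2, so ⟨+y|ψ⟩ = (-3 + 2i) / (√2·3).
P = |-3 + 2i|² / 18 = 13/18.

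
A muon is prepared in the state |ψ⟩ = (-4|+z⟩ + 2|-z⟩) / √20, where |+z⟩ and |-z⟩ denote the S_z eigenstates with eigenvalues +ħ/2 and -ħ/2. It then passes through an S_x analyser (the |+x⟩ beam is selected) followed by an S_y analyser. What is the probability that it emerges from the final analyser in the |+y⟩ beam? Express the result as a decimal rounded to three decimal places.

First analyser (S_x): P(|+x⟩) = |⟨+x|ψ⟩|² = 4/40.
After stage 1 the state is |+x⟩; P(|+y⟩) = |⟨+y|+x⟩|² = 1/2.
Joint probability = 4/40 × 1/2 = 0.050.

0.050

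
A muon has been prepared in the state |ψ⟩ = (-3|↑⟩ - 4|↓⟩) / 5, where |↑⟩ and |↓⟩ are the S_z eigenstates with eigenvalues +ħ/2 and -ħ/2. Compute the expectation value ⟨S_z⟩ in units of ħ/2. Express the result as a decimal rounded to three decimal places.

-0.280

⟨σ_z⟩ = |a|² - |b|² divided by |a|²+|b|², with a, b the |↑⟩, |↓⟩ amplitudes.
= (9 - 16)/25 = -7/25.
⟨S_z⟩ = (ħ/2)·⟨σ_z⟩.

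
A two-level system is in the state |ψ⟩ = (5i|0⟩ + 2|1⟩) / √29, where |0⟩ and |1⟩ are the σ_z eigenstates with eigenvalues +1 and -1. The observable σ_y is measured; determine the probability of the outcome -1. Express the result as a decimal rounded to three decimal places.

|-y⟩ = (|0⟩ - i|1⟩)/√2, so ⟨-y|ψ⟩ = (7i) / (√2·√29).
P = |7i|² / 58 = 49/58.

0.845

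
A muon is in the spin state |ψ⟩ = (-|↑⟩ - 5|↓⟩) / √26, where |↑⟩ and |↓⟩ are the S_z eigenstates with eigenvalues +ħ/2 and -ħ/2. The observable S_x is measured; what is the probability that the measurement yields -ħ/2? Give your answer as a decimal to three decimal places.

|-x⟩ = (|↑⟩ - |↓⟩)/√2, so ⟨-x|ψ⟩ = (4) / (√2·√26).
P = |4|² / 52 = 16/52.

0.308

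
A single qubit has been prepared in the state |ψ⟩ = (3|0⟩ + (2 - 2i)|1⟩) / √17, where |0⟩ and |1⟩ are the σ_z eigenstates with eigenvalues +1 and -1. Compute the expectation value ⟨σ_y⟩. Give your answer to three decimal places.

⟨σ_y⟩ = 2 Im(a* b)/(|a|²+|b|²) with a = 3, b = (2 - 2i).
a* b = (6 - 6i), so ⟨σ_y⟩ = -12/17.

-0.706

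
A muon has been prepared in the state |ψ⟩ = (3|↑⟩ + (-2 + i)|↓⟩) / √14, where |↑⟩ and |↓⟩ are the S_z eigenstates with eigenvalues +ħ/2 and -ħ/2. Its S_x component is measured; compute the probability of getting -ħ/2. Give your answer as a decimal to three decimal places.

0.929

|-x⟩ = (|↑⟩ - |↓⟩)/√2, so ⟨-x|ψ⟩ = (5 - i) / (√2·√14).
P = |5 - i|² / 28 = 26/28.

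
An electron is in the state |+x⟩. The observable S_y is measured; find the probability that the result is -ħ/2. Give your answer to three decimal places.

In the S_z basis, |+x⟩ = (|↑⟩ + |↓⟩)/√2 and |-y⟩ = (|↑⟩ - i|↓⟩)/√2.
|⟨-y|+x⟩|² = 1/2.

0.500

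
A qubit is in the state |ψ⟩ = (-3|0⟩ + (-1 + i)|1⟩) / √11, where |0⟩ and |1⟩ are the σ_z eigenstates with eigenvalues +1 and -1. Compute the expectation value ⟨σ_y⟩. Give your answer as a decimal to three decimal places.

⟨σ_y⟩ = 2 Im(a* b)/(|a|²+|b|²) with a = -3, b = (-1 + i).
a* b = (3 - 3i), so ⟨σ_y⟩ = -6/11.

-0.545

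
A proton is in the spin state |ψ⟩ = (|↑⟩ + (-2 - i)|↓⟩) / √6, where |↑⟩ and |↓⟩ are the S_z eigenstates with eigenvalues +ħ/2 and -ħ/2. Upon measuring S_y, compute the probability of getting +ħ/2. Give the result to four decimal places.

|+y⟩ = (|↑⟩ + i|↓⟩)/√2, so ⟨+y|ψ⟩ = (2i) / (√2·√6).
P = |2i|² / 12 = 4/12.

0.3333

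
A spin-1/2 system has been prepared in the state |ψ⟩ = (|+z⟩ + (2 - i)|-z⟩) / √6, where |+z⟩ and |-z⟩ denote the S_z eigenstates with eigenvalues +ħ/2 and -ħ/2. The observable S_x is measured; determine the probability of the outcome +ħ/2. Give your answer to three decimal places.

|+x⟩ = (|+z⟩ + |-z⟩)/√2, so ⟨+x|ψ⟩ = (3 - i) / (√2·√6).
P = |3 - i|² / 12 = 10/12.

0.833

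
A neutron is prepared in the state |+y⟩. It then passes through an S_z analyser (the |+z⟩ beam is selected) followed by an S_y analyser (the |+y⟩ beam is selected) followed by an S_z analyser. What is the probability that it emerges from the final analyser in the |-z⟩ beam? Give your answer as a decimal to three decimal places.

0.125

First analyser (S_z): from |+y⟩, P(|+z⟩) = 1/2.
After stage 1 the state is |+z⟩; P(|+y⟩) = |⟨+y|+z⟩|² = 1/2.
After stage 2 the state is |+y⟩; P(|-z⟩) = |⟨-z|+y⟩|² = 1/2.
Joint probability = 1/2 × 1/2 × 1/2 = 0.125.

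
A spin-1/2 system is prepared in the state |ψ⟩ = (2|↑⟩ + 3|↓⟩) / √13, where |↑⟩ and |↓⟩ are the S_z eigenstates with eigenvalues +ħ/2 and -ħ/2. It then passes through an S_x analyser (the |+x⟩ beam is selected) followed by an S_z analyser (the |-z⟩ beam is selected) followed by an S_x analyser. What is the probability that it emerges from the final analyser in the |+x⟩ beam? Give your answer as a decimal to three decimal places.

First analyser (S_x): P(|+x⟩) = |⟨+x|ψ⟩|² = 25/26.
After stage 1 the state is |+x⟩; P(|-z⟩) = |⟨-z|+x⟩|² = 1/2.
After stage 2 the state is |-z⟩; P(|+x⟩) = |⟨+x|-z⟩|² = 1/2.
Joint probability = 25/26 × 1/2 × 1/2 = 0.240.

0.240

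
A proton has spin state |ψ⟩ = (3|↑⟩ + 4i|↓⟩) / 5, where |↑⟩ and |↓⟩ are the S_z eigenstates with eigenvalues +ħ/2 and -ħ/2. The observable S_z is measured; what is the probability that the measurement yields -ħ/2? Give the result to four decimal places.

The -ħ/2 outcome corresponds to |↓⟩. Its amplitude in |ψ⟩ is 4i/5.
P = |4i|² / 25 = 16/25.

0.6400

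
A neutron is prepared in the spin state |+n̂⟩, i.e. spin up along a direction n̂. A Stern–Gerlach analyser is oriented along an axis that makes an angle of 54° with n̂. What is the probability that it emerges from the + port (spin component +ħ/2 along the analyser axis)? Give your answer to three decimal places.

For spin-½, the probability of finding spin-up along an axis at angle θ to the initial spin direction is cos²(θ/2); spin-down is sin²(θ/2).
θ = 54°, so P = cos²(27°) ≈ 0.794.

0.794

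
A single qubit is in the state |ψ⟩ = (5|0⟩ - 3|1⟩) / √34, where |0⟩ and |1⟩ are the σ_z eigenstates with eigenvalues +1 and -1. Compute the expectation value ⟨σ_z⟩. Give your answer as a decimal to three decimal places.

⟨σ_z⟩ = |a|² - |b|² divided by |a|²+|b|², with a, b the |0⟩, |1⟩ amplitudes.
= (25 - 9)/34 = 16/34.

0.471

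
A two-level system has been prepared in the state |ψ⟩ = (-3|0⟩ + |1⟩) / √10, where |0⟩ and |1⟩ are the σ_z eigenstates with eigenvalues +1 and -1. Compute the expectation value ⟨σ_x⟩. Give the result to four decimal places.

⟨σ_x⟩ = 2 Re(a* b)/(|a|²+|b|²) with a = -3, b = 1.
a* b = -3, so ⟨σ_x⟩ = -6/10.

-0.6000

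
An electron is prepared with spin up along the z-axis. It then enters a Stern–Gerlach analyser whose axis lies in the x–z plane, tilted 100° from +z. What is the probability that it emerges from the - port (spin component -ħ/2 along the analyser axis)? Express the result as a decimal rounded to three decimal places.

0.587

For spin-½, the probability of finding spin-up along an axis at angle θ to the initial spin direction is cos²(θ/2); spin-down is sin²(θ/2).
θ = 100°, so P = sin²(50°) ≈ 0.587.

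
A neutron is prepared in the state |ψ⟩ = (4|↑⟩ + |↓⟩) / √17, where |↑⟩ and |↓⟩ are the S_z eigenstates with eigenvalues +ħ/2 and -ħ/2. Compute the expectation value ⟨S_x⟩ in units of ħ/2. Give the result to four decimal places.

0.4706

⟨σ_x⟩ = 2 Re(a* b)/(|a|²+|b|²) with a = 4, b = 1.
a* b = 4, so ⟨σ_x⟩ = 8/17.
⟨S_x⟩ = (ħ/2)·⟨σ_x⟩.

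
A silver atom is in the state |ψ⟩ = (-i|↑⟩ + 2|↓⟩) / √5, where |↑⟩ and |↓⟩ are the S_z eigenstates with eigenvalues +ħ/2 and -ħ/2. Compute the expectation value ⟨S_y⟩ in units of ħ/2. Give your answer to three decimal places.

⟨σ_y⟩ = 2 Im(a* b)/(|a|²+|b|²) with a = -i, b = 2.
a* b = 2i, so ⟨σ_y⟩ = 4/5.
⟨S_y⟩ = (ħ/2)·⟨σ_y⟩.

0.800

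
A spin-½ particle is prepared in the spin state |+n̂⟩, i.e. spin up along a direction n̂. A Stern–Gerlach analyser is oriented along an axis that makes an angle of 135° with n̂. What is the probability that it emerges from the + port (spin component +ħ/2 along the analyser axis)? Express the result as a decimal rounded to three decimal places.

For spin-½, the probability of finding spin-up along an axis at angle θ to the initial spin direction is cos²(θ/2); spin-down is sin²(θ/2).
θ = 135°, so P = cos²(67.5°) ≈ 0.146.

0.146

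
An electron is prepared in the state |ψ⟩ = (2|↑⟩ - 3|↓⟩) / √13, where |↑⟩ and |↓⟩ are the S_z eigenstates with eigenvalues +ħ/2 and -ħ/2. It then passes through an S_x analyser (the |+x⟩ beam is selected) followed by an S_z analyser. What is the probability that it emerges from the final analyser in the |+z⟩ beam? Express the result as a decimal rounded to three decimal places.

0.019

First analyser (S_x): P(|+x⟩) = |⟨+x|ψ⟩|² = 1/26.
After stage 1 the state is |+x⟩; P(|+z⟩) = |⟨+z|+x⟩|² = 1/2.
Joint probability = 1/26 × 1/2 = 0.019.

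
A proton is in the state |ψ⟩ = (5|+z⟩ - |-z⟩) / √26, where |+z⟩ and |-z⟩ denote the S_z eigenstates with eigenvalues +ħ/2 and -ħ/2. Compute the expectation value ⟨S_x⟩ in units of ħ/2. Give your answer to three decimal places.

-0.385

⟨σ_x⟩ = 2 Re(a* b)/(|a|²+|b|²) with a = 5, b = -1.
a* b = -5, so ⟨σ_x⟩ = -10/26.
⟨S_x⟩ = (ħ/2)·⟨σ_x⟩.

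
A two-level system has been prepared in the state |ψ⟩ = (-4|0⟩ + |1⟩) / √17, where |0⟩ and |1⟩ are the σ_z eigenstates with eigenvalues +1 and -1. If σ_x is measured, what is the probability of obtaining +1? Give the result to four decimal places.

|+x⟩ = (|0⟩ + |1⟩)/√2, so ⟨+x|ψ⟩ = (-3) / (√2·√17).
P = |-3|² / 34 = 9/34.

0.2647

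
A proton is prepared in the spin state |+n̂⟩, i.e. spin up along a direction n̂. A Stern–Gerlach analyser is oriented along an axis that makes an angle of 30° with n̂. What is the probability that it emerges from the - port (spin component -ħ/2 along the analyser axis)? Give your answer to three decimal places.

0.067

For spin-½, the probability of finding spin-up along an axis at angle θ to the initial spin direction is cos²(θ/2); spin-down is sin²(θ/2).
θ = 30°, so P = sin²(15°) ≈ 0.067.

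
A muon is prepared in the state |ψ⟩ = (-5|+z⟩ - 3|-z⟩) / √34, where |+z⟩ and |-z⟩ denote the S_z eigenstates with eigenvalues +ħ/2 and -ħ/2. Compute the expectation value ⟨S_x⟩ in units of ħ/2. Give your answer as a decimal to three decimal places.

0.882

⟨σ_x⟩ = 2 Re(a* b)/(|a|²+|b|²) with a = -5, b = -3.
a* b = 15, so ⟨σ_x⟩ = 30/34.
⟨S_x⟩ = (ħ/2)·⟨σ_x⟩.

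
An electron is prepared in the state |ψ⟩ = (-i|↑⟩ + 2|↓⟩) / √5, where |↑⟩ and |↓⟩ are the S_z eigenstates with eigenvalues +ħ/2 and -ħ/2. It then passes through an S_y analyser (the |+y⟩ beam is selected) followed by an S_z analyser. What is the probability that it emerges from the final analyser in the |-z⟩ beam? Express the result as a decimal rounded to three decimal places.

First analyser (S_y): P(|+y⟩) = |⟨+y|ψ⟩|² = 9/10.
After stage 1 the state is |+y⟩; P(|-z⟩) = |⟨-z|+y⟩|² = 1/2.
Joint probability = 9/10 × 1/2 = 0.450.

0.450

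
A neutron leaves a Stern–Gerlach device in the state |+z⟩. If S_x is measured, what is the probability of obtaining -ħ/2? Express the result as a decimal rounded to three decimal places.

In the S_z basis, |+z⟩ = |↑⟩ and |-x⟩ = (|↑⟩ - |↓⟩)/√2.
|⟨-x|+z⟩|² = 1/2.

0.500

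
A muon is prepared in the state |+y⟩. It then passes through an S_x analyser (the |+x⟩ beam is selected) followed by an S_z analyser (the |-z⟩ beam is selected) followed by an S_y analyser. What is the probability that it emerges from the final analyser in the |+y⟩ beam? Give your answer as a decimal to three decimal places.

0.125

First analyser (S_x): from |+y⟩, P(|+x⟩) = 1/2.
After stage 1 the state is |+x⟩; P(|-z⟩) = |⟨-z|+x⟩|² = 1/2.
After stage 2 the state is |-z⟩; P(|+y⟩) = |⟨+y|-z⟩|² = 1/2.
Joint probability = 1/2 × 1/2 × 1/2 = 0.125.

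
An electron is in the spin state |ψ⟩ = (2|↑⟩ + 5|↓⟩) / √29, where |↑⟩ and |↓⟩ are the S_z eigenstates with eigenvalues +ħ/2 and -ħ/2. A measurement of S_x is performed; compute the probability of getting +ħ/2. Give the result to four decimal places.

|+x⟩ = (|↑⟩ + |↓⟩)/√2, so ⟨+x|ψ⟩ = (7) / (√2·√29).
P = |7|² / 58 = 49/58.

0.8448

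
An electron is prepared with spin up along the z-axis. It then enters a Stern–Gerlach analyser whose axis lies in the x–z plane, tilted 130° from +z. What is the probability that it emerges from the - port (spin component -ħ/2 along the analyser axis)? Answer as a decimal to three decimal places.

For spin-½, the probability of finding spin-up along an axis at angle θ to the initial spin direction is cos²(θ/2); spin-down is sin²(θ/2).
θ = 130°, so P = sin²(65°) ≈ 0.821.

0.821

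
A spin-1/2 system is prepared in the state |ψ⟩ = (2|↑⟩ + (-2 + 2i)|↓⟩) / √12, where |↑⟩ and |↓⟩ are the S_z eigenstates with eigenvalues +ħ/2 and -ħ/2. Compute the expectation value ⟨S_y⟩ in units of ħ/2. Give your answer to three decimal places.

0.667

⟨σ_y⟩ = 2 Im(a* b)/(|a|²+|b|²) with a = 2, b = (-2 + 2i).
a* b = (-4 + 4i), so ⟨σ_y⟩ = 8/12.
⟨S_y⟩ = (ħ/2)·⟨σ_y⟩.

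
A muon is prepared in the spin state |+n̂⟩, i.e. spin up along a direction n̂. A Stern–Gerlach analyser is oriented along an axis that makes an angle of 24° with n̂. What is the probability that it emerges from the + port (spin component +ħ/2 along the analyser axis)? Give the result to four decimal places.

0.9568

For spin-½, the probability of finding spin-up along an axis at angle θ to the initial spin direction is cos²(θ/2); spin-down is sin²(θ/2).
θ = 24°, so P = cos²(12°) ≈ 0.9568.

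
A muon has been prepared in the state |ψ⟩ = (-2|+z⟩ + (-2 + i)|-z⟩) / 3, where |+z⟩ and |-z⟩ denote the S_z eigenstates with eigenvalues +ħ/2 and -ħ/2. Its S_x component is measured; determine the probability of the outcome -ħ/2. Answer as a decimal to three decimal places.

0.056

|-x⟩ = (|+z⟩ - |-z⟩)/√2, so ⟨-x|ψ⟩ = (-i) / (√2·3).
P = |-i|² / 18 = 1/18.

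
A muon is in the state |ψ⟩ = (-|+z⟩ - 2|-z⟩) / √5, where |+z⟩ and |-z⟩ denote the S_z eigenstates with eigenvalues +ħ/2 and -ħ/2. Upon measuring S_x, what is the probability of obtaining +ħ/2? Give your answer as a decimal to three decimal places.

|+x⟩ = (|+z⟩ + |-z⟩)/√2, so ⟨+x|ψ⟩ = (-3) / (√2·√5).
P = |-3|² / 10 = 9/10.

0.900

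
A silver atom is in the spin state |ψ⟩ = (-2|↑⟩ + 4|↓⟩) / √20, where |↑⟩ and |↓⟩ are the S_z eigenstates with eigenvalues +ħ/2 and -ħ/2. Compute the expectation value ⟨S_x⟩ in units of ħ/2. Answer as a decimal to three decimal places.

-0.800

⟨σ_x⟩ = 2 Re(a* b)/(|a|²+|b|²) with a = -2, b = 4.
a* b = -8, so ⟨σ_x⟩ = -16/20.
⟨S_x⟩ = (ħ/2)·⟨σ_x⟩.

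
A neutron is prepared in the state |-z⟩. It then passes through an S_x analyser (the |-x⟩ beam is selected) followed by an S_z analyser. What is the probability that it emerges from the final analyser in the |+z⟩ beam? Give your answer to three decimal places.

0.250

First analyser (S_x): from |-z⟩, P(|-x⟩) = 1/2.
After stage 1 the state is |-x⟩; P(|+z⟩) = |⟨+z|-x⟩|² = 1/2.
Joint probability = 1/2 × 1/2 = 0.250.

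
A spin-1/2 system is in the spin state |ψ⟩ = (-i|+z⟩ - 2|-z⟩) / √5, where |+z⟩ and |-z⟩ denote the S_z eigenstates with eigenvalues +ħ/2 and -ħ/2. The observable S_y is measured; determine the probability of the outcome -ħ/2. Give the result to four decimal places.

|-y⟩ = (|+z⟩ - i|-z⟩)/√2, so ⟨-y|ψ⟩ = (-3i) / (√2·√5).
P = |-3i|² / 10 = 9/10.

0.9000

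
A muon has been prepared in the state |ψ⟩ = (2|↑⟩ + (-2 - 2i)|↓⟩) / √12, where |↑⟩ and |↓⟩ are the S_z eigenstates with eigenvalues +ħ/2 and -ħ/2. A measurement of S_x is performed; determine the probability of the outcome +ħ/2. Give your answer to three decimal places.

0.167

|+x⟩ = (|↑⟩ + |↓⟩)/√2, so ⟨+x|ψ⟩ = (-2i) / (√2·√12).
P = |-2i|² / 24 = 4/24.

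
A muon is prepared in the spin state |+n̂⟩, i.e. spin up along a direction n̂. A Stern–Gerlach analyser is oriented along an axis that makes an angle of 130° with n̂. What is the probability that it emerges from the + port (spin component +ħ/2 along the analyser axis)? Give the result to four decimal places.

For spin-½, the probability of finding spin-up along an axis at angle θ to the initial spin direction is cos²(θ/2); spin-down is sin²(θ/2).
θ = 130°, so P = cos²(65°) ≈ 0.1786.

0.1786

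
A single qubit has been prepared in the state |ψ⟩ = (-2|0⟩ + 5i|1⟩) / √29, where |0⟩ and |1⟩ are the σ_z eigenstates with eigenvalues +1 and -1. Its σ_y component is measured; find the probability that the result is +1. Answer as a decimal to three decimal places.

|+y⟩ = (|0⟩ + i|1⟩)/√2, so ⟨+y|ψ⟩ = (3) / (√2·√29).
P = |3|² / 58 = 9/58.

0.155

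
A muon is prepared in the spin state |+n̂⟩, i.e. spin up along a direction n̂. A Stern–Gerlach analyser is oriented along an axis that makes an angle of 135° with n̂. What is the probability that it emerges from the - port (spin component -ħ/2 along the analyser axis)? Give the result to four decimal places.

0.8536

For spin-½, the probability of finding spin-up along an axis at angle θ to the initial spin direction is cos²(θ/2); spin-down is sin²(θ/2).
θ = 135°, so P = sin²(67.5°) ≈ 0.8536.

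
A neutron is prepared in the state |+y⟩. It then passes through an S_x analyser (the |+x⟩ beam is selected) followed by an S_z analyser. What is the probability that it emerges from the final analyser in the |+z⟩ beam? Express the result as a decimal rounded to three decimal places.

First analyser (S_x): from |+y⟩, P(|+x⟩) = 1/2.
After stage 1 the state is |+x⟩; P(|+z⟩) = |⟨+z|+x⟩|² = 1/2.
Joint probability = 1/2 × 1/2 = 0.250.

0.250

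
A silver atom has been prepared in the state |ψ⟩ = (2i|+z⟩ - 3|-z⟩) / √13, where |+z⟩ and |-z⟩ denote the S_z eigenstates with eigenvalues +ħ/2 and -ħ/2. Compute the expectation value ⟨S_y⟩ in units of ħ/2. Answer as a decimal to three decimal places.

0.923

⟨σ_y⟩ = 2 Im(a* b)/(|a|²+|b|²) with a = 2i, b = -3.
a* b = 6i, so ⟨σ_y⟩ = 12/13.
⟨S_y⟩ = (ħ/2)·⟨σ_y⟩.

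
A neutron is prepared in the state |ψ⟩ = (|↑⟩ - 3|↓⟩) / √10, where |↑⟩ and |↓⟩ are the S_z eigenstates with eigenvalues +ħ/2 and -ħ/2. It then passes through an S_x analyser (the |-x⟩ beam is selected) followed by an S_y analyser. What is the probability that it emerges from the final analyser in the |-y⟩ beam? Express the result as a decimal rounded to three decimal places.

First analyser (S_x): P(|-x⟩) = |⟨-x|ψ⟩|² = 16/20.
After stage 1 the state is |-x⟩; P(|-y⟩) = |⟨-y|-x⟩|² = 1/2.
Joint probability = 16/20 × 1/2 = 0.400.

0.400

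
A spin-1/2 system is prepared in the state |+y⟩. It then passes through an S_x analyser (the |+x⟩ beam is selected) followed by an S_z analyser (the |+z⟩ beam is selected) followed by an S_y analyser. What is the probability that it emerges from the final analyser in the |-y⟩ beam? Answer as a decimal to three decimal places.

0.125

First analyser (S_x): from |+y⟩, P(|+x⟩) = 1/2.
After stage 1 the state is |+x⟩; P(|+z⟩) = |⟨+z|+x⟩|² = 1/2.
After stage 2 the state is |+z⟩; P(|-y⟩) = |⟨-y|+z⟩|² = 1/2.
Joint probability = 1/2 × 1/2 × 1/2 = 0.125.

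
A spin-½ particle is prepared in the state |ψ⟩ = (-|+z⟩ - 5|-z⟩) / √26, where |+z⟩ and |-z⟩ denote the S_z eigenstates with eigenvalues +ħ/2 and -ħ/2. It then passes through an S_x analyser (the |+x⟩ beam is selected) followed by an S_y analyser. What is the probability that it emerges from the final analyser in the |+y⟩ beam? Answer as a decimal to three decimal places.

0.346

First analyser (S_x): P(|+x⟩) = |⟨+x|ψ⟩|² = 36/52.
After stage 1 the state is |+x⟩; P(|+y⟩) = |⟨+y|+x⟩|² = 1/2.
Joint probability = 36/52 × 1/2 = 0.346.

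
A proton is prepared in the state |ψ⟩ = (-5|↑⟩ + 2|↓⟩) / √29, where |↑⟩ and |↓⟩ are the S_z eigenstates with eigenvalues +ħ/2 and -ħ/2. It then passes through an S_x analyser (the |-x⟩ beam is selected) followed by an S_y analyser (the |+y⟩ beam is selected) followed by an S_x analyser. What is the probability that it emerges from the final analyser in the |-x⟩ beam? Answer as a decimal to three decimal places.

0.211

First analyser (S_x): P(|-x⟩) = |⟨-x|ψ⟩|² = 49/58.
After stage 1 the state is |-x⟩; P(|+y⟩) = |⟨+y|-x⟩|² = 1/2.
After stage 2 the state is |+y⟩; P(|-x⟩) = |⟨-x|+y⟩|² = 1/2.
Joint probability = 49/58 × 1/2 × 1/2 = 0.211.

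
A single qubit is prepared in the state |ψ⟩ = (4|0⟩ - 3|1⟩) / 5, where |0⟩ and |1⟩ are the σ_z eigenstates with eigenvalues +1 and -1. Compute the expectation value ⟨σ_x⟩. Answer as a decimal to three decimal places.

-0.960

⟨σ_x⟩ = 2 Re(a* b)/(|a|²+|b|²) with a = 4, b = -3.
a* b = -12, so ⟨σ_x⟩ = -24/25.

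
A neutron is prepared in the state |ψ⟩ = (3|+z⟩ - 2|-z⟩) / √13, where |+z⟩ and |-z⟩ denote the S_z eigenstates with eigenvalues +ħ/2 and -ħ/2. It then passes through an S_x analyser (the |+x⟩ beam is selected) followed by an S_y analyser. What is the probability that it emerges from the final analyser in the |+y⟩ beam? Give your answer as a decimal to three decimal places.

0.019

First analyser (S_x): P(|+x⟩) = |⟨+x|ψ⟩|² = 1/26.
After stage 1 the state is |+x⟩; P(|+y⟩) = |⟨+y|+x⟩|² = 1/2.
Joint probability = 1/26 × 1/2 = 0.019.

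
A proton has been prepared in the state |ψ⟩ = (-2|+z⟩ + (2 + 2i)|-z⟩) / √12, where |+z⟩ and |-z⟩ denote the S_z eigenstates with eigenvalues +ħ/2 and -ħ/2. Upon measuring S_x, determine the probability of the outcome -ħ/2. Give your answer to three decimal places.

|-x⟩ = (|+z⟩ - |-z⟩)/√2, so ⟨-x|ψ⟩ = (-4 - 2i) / (√2·√12).
P = |-4 - 2i|² / 24 = 20/24.

0.833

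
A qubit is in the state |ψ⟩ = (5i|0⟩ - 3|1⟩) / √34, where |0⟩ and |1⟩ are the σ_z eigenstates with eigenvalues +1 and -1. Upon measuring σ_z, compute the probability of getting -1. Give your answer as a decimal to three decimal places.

The -1 outcome corresponds to |1⟩. Its amplitude in |ψ⟩ is -3/√34.
P = |-3|² / 34 = 9/34.

0.265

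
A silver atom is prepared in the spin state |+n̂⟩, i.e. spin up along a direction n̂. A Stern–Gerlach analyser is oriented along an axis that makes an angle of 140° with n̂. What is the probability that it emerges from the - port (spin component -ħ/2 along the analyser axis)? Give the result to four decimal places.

For spin-½, the probability of finding spin-up along an axis at angle θ to the initial spin direction is cos²(θ/2); spin-down is sin²(θ/2).
θ = 140°, so P = sin²(70°) ≈ 0.8830.

0.8830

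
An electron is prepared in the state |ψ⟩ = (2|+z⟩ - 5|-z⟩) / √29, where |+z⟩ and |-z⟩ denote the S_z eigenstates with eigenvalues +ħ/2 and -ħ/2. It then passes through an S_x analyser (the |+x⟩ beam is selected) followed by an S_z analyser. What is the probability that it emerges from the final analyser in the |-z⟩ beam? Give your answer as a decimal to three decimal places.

0.078

First analyser (S_x): P(|+x⟩) = |⟨+x|ψ⟩|² = 9/58.
After stage 1 the state is |+x⟩; P(|-z⟩) = |⟨-z|+x⟩|² = 1/2.
Joint probability = 9/58 × 1/2 = 0.078.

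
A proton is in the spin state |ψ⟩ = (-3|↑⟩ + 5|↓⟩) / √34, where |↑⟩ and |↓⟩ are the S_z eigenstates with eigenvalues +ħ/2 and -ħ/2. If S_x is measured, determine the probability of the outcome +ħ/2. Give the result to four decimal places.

0.0588

|+x⟩ = (|↑⟩ + |↓⟩)/√2, so ⟨+x|ψ⟩ = (2) / (√2·√34).
P = |2|² / 68 = 4/68.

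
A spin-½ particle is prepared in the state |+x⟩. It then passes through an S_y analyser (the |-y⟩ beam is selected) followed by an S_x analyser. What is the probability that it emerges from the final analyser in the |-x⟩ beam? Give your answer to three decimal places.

First analyser (S_y): from |+x⟩, P(|-y⟩) = 1/2.
After stage 1 the state is |-y⟩; P(|-x⟩) = |⟨-x|-y⟩|² = 1/2.
Joint probability = 1/2 × 1/2 = 0.250.

0.250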